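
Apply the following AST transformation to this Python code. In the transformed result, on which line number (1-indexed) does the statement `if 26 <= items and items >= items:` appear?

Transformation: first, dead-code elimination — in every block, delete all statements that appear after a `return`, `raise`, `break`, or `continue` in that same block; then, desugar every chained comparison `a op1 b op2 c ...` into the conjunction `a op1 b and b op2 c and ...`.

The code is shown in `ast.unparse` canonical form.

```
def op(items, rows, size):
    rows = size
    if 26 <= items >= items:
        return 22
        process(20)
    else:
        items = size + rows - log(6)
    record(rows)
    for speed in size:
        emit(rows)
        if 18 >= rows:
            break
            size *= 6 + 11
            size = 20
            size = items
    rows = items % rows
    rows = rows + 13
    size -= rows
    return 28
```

3

Transformed code:
def op(items, rows, size):
    rows = size
    if 26 <= items and items >= items:
        return 22
    else:
        items = size + rows - log(6)
    record(rows)
    for speed in size:
        emit(rows)
        if 18 >= rows:
            break
    rows = items % rows
    rows = rows + 13
    size -= rows
    return 28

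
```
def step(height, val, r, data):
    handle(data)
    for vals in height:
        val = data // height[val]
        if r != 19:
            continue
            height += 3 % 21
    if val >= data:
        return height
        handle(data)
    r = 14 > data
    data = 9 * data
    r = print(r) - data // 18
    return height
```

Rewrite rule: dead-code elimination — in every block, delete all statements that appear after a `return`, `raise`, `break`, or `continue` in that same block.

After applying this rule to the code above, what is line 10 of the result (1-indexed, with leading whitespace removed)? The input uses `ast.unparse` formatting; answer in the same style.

Transformed code:
def step(height, val, r, data):
    handle(data)
    for vals in height:
        val = data // height[val]
        if r != 19:
            continue
    if val >= data:
        return height
    r = 14 > data
    data = 9 * data
    r = print(r) - data // 18
    return height

data = 9 * data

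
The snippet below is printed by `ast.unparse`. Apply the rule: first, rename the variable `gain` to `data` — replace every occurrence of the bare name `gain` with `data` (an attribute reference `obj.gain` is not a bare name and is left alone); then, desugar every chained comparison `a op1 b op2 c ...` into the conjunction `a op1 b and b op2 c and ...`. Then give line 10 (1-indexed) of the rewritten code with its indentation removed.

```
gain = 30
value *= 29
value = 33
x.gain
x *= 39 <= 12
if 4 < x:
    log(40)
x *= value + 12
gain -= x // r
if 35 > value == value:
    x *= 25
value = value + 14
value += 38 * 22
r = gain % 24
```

Transformed code:
data = 30
value *= 29
value = 33
x.gain
x *= 39 <= 12
if 4 < x:
    log(40)
x *= value + 12
data -= x // r
if 35 > value and value == value:
    x *= 25
value = value + 14
value += 38 * 22
r = data % 24

if 35 > value and value == value:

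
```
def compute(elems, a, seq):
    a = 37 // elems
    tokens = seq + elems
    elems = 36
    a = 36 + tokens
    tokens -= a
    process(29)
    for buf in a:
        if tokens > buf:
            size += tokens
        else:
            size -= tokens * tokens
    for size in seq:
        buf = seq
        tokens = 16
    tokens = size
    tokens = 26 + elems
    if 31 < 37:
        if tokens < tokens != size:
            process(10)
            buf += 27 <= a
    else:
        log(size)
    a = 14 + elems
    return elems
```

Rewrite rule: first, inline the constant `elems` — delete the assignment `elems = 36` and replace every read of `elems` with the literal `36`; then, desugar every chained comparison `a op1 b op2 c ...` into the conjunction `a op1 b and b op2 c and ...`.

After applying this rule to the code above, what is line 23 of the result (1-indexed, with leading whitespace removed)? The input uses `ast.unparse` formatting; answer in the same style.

a = 14 + 36

Transformed code:
def compute(elems, a, seq):
    a = 37 // 36
    tokens = seq + 36
    a = 36 + tokens
    tokens -= a
    process(29)
    for buf in a:
        if tokens > buf:
            size += tokens
        else:
            size -= tokens * tokens
    for size in seq:
        buf = seq
        tokens = 16
    tokens = size
    tokens = 26 + 36
    if 31 < 37:
        if tokens < tokens and tokens != size:
            process(10)
            buf += 27 <= a
    else:
        log(size)
    a = 14 + 36
    return 36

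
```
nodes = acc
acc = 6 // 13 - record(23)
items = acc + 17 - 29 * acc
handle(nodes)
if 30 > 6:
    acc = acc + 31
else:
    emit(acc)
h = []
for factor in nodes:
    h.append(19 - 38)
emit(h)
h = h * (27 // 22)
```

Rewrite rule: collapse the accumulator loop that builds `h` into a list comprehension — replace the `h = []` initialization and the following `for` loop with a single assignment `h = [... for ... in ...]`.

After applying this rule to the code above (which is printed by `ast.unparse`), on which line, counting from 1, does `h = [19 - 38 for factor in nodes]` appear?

9

Transformed code:
nodes = acc
acc = 6 // 13 - record(23)
items = acc + 17 - 29 * acc
handle(nodes)
if 30 > 6:
    acc = acc + 31
else:
    emit(acc)
h = [19 - 38 for factor in nodes]
emit(h)
h = h * (27 // 22)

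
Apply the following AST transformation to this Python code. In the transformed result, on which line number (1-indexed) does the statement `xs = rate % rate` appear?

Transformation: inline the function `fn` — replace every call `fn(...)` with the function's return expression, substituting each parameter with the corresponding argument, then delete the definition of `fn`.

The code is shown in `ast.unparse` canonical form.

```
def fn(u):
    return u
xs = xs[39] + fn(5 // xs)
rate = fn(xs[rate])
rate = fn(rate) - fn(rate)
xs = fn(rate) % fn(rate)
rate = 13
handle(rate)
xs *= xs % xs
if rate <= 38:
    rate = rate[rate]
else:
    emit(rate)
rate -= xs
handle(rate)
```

4

Transformed code:
xs = xs[39] + 5 // xs
rate = xs[rate]
rate = rate - rate
xs = rate % rate
rate = 13
handle(rate)
xs *= xs % xs
if rate <= 38:
    rate = rate[rate]
else:
    emit(rate)
rate -= xs
handle(rate)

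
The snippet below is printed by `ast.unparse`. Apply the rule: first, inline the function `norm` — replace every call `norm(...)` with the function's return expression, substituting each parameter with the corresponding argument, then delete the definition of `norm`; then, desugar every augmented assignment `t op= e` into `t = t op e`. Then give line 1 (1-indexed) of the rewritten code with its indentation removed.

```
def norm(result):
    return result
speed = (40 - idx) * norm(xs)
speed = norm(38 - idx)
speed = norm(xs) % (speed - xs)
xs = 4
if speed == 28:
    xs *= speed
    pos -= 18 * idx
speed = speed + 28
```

speed = (40 - idx) * xs

Transformed code:
speed = (40 - idx) * xs
speed = 38 - idx
speed = xs % (speed - xs)
xs = 4
if speed == 28:
    xs = xs * speed
    pos = pos - 18 * idx
speed = speed + 28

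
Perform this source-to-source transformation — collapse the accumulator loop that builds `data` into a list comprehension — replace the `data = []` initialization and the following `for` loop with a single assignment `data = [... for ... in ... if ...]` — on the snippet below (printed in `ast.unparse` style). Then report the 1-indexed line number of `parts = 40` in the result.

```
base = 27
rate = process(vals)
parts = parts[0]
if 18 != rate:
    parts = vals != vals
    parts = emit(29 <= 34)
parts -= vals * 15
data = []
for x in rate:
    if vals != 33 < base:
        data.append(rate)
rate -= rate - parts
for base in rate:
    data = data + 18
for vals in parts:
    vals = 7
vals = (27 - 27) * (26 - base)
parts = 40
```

15

Transformed code:
base = 27
rate = process(vals)
parts = parts[0]
if 18 != rate:
    parts = vals != vals
    parts = emit(29 <= 34)
parts -= vals * 15
data = [rate for x in rate if vals != 33 < base]
rate -= rate - parts
for base in rate:
    data = data + 18
for vals in parts:
    vals = 7
vals = (27 - 27) * (26 - base)
parts = 40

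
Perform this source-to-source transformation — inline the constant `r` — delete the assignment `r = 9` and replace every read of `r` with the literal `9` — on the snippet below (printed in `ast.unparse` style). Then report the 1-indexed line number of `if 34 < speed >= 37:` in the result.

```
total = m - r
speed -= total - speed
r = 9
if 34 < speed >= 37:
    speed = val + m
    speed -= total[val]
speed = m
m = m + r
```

3

Transformed code:
total = m - 9
speed -= total - speed
if 34 < speed >= 37:
    speed = val + m
    speed -= total[val]
speed = m
m = m + 9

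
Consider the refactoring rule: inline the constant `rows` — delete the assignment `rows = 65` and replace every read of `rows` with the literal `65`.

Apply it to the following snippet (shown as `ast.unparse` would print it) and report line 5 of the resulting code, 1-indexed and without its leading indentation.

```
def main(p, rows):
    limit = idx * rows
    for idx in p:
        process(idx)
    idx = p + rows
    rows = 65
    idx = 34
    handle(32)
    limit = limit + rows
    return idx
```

Transformed code:
def main(p, rows):
    limit = idx * 65
    for idx in p:
        process(idx)
    idx = p + 65
    idx = 34
    handle(32)
    limit = limit + 65
    return idx

idx = p + 65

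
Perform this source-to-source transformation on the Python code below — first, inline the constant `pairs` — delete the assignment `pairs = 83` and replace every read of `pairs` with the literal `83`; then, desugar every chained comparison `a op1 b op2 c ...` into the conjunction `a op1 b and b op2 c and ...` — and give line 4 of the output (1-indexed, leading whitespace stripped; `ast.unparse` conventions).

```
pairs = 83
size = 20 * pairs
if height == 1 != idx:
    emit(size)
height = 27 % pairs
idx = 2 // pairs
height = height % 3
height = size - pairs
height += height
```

Transformed code:
size = 20 * 83
if height == 1 and 1 != idx:
    emit(size)
height = 27 % 83
idx = 2 // 83
height = height % 3
height = size - 83
height += height

height = 27 % 83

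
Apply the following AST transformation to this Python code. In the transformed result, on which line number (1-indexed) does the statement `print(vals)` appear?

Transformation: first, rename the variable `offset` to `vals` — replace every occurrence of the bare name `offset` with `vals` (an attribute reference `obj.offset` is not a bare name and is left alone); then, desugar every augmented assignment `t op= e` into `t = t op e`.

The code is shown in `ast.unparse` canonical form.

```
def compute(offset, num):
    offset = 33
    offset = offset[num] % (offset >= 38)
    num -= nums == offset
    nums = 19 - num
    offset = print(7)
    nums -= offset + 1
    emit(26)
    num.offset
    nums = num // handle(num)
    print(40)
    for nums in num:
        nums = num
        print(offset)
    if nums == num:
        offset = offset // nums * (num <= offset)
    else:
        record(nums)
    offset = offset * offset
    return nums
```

14

Transformed code:
def compute(vals, num):
    vals = 33
    vals = vals[num] % (vals >= 38)
    num = num - (nums == vals)
    nums = 19 - num
    vals = print(7)
    nums = nums - (vals + 1)
    emit(26)
    num.offset
    nums = num // handle(num)
    print(40)
    for nums in num:
        nums = num
        print(vals)
    if nums == num:
        vals = vals // nums * (num <= vals)
    else:
        record(nums)
    vals = vals * vals
    return nums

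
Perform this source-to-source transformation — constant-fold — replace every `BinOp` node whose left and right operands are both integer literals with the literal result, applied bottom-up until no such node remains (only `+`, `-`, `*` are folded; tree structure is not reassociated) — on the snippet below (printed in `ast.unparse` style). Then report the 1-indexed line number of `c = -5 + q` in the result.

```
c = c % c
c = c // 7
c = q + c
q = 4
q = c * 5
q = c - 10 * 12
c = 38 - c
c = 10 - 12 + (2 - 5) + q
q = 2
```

8

Transformed code:
c = c % c
c = c // 7
c = q + c
q = 4
q = c * 5
q = c - 120
c = 38 - c
c = -5 + q
q = 2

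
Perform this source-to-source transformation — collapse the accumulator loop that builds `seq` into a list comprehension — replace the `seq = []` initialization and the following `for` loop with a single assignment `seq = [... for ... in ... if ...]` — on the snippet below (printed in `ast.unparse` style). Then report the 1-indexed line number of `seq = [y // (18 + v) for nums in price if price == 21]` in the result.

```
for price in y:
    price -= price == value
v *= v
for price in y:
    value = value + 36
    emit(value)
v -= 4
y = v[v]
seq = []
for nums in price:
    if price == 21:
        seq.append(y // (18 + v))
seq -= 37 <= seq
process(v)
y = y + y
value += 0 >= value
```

Transformed code:
for price in y:
    price -= price == value
v *= v
for price in y:
    value = value + 36
    emit(value)
v -= 4
y = v[v]
seq = [y // (18 + v) for nums in price if price == 21]
seq -= 37 <= seq
process(v)
y = y + y
value += 0 >= value

9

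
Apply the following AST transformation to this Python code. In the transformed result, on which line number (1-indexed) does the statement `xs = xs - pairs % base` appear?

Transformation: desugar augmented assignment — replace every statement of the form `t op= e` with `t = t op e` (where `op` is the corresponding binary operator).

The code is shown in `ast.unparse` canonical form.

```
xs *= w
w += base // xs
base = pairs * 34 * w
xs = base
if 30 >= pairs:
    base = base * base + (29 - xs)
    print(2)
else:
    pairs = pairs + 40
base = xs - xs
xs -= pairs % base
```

Transformed code:
xs = xs * w
w = w + base // xs
base = pairs * 34 * w
xs = base
if 30 >= pairs:
    base = base * base + (29 - xs)
    print(2)
else:
    pairs = pairs + 40
base = xs - xs
xs = xs - pairs % base

11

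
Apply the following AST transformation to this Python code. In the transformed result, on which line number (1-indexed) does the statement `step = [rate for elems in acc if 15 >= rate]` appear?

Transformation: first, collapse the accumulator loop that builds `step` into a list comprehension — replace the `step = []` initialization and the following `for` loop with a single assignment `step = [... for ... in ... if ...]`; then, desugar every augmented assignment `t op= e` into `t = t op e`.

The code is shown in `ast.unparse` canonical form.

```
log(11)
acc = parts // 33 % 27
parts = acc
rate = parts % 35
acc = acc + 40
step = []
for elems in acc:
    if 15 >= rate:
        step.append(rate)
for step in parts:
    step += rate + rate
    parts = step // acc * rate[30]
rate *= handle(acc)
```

Transformed code:
log(11)
acc = parts // 33 % 27
parts = acc
rate = parts % 35
acc = acc + 40
step = [rate for elems in acc if 15 >= rate]
for step in parts:
    step = step + (rate + rate)
    parts = step // acc * rate[30]
rate = rate * handle(acc)

6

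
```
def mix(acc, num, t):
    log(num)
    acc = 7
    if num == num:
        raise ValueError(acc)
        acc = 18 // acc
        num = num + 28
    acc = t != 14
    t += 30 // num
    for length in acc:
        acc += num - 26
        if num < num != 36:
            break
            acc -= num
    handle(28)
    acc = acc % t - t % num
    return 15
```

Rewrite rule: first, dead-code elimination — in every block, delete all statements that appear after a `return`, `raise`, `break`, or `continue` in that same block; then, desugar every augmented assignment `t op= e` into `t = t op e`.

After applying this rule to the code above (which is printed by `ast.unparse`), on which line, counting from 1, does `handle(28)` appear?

Transformed code:
def mix(acc, num, t):
    log(num)
    acc = 7
    if num == num:
        raise ValueError(acc)
    acc = t != 14
    t = t + 30 // num
    for length in acc:
        acc = acc + (num - 26)
        if num < num != 36:
            break
    handle(28)
    acc = acc % t - t % num
    return 15

12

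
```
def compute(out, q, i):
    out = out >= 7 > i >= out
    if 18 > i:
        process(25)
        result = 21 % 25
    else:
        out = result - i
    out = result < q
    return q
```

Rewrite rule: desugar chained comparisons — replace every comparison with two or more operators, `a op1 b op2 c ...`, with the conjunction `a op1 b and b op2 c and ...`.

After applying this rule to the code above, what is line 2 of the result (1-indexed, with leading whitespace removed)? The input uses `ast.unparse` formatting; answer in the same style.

out = out >= 7 and 7 > i and (i >= out)

Transformed code:
def compute(out, q, i):
    out = out >= 7 and 7 > i and (i >= out)
    if 18 > i:
        process(25)
        result = 21 % 25
    else:
        out = result - i
    out = result < q
    return q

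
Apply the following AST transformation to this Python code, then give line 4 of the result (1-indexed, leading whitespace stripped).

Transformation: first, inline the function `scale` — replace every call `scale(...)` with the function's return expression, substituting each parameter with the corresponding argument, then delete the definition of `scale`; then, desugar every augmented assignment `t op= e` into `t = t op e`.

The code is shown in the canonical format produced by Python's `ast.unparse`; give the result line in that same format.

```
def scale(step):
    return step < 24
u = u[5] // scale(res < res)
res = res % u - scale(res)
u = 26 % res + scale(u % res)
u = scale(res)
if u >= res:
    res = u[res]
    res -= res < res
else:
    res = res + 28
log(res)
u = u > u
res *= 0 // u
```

u = res < 24

Transformed code:
u = u[5] // ((res < res) < 24)
res = res % u - (res < 24)
u = 26 % res + (u % res < 24)
u = res < 24
if u >= res:
    res = u[res]
    res = res - (res < res)
else:
    res = res + 28
log(res)
u = u > u
res = res * (0 // u)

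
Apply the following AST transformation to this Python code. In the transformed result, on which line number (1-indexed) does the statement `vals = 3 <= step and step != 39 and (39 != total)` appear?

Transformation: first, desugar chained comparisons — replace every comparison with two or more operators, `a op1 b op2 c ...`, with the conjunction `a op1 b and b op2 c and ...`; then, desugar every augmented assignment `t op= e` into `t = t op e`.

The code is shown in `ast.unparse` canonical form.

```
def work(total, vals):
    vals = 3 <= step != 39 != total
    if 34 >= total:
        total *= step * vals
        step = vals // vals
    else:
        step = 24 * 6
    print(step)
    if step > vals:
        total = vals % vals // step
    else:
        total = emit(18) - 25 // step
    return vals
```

2

Transformed code:
def work(total, vals):
    vals = 3 <= step and step != 39 and (39 != total)
    if 34 >= total:
        total = total * (step * vals)
        step = vals // vals
    else:
        step = 24 * 6
    print(step)
    if step > vals:
        total = vals % vals // step
    else:
        total = emit(18) - 25 // step
    return vals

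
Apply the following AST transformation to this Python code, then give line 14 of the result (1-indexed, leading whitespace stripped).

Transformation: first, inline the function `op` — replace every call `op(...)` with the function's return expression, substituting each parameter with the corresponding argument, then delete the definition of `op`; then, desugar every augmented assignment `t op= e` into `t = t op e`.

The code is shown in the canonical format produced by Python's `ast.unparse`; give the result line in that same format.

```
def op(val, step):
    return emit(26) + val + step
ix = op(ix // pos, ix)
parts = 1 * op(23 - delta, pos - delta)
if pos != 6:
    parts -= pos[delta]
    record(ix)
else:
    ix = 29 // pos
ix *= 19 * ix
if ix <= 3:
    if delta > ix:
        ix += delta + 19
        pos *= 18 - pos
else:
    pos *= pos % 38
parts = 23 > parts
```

Transformed code:
ix = emit(26) + ix // pos + ix
parts = 1 * (emit(26) + (23 - delta) + (pos - delta))
if pos != 6:
    parts = parts - pos[delta]
    record(ix)
else:
    ix = 29 // pos
ix = ix * (19 * ix)
if ix <= 3:
    if delta > ix:
        ix = ix + (delta + 19)
        pos = pos * (18 - pos)
else:
    pos = pos * (pos % 38)
parts = 23 > parts

pos = pos * (pos % 38)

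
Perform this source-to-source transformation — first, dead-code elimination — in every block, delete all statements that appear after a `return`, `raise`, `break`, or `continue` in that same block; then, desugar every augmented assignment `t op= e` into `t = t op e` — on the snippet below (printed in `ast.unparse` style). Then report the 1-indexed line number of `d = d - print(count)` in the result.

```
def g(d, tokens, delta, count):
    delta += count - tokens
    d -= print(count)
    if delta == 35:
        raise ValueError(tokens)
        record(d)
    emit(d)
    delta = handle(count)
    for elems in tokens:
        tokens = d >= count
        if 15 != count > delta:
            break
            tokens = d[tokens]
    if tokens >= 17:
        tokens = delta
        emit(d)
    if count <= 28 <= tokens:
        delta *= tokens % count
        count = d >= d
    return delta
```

3

Transformed code:
def g(d, tokens, delta, count):
    delta = delta + (count - tokens)
    d = d - print(count)
    if delta == 35:
        raise ValueError(tokens)
    emit(d)
    delta = handle(count)
    for elems in tokens:
        tokens = d >= count
        if 15 != count > delta:
            break
    if tokens >= 17:
        tokens = delta
        emit(d)
    if count <= 28 <= tokens:
        delta = delta * (tokens % count)
        count = d >= d
    return delta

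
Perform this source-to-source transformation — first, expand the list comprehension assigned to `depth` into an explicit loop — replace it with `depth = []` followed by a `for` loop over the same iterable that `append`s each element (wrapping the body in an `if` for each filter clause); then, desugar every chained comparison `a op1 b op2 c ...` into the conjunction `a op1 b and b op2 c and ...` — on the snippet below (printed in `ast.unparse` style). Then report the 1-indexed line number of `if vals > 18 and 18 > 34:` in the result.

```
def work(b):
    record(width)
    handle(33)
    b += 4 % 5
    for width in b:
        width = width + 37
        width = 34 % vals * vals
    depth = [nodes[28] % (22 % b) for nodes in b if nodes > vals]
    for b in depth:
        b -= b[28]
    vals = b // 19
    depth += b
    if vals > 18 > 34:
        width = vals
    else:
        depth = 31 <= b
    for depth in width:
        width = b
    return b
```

16

Transformed code:
def work(b):
    record(width)
    handle(33)
    b += 4 % 5
    for width in b:
        width = width + 37
        width = 34 % vals * vals
    depth = []
    for nodes in b:
        if nodes > vals:
            depth.append(nodes[28] % (22 % b))
    for b in depth:
        b -= b[28]
    vals = b // 19
    depth += b
    if vals > 18 and 18 > 34:
        width = vals
    else:
        depth = 31 <= b
    for depth in width:
        width = b
    return b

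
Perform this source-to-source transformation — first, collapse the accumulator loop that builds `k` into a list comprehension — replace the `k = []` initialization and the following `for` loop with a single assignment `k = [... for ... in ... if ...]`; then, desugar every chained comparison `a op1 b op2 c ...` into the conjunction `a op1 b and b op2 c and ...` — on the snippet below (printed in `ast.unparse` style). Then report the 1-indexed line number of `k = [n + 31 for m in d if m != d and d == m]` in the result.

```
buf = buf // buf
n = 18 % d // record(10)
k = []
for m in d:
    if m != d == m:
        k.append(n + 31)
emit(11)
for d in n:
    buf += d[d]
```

Transformed code:
buf = buf // buf
n = 18 % d // record(10)
k = [n + 31 for m in d if m != d and d == m]
emit(11)
for d in n:
    buf += d[d]

3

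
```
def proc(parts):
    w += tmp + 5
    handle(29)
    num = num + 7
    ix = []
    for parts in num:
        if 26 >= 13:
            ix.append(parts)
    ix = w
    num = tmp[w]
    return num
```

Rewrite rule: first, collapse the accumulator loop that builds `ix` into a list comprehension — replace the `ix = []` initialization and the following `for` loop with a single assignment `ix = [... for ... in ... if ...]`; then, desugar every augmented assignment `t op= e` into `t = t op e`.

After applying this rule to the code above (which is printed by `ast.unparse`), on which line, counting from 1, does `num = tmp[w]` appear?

Transformed code:
def proc(parts):
    w = w + (tmp + 5)
    handle(29)
    num = num + 7
    ix = [parts for parts in num if 26 >= 13]
    ix = w
    num = tmp[w]
    return num

7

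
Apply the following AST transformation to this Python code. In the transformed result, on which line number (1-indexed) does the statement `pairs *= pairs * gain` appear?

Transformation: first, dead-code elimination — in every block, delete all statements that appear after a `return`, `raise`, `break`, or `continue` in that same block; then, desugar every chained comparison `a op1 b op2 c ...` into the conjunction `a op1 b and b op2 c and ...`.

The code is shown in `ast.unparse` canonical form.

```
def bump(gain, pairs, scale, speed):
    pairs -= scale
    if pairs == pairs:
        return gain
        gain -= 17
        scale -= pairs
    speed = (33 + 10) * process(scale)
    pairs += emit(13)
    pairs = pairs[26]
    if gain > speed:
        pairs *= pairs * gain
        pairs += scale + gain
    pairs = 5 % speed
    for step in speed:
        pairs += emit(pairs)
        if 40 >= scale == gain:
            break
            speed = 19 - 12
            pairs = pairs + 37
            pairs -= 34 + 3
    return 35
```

9

Transformed code:
def bump(gain, pairs, scale, speed):
    pairs -= scale
    if pairs == pairs:
        return gain
    speed = (33 + 10) * process(scale)
    pairs += emit(13)
    pairs = pairs[26]
    if gain > speed:
        pairs *= pairs * gain
        pairs += scale + gain
    pairs = 5 % speed
    for step in speed:
        pairs += emit(pairs)
        if 40 >= scale and scale == gain:
            break
    return 35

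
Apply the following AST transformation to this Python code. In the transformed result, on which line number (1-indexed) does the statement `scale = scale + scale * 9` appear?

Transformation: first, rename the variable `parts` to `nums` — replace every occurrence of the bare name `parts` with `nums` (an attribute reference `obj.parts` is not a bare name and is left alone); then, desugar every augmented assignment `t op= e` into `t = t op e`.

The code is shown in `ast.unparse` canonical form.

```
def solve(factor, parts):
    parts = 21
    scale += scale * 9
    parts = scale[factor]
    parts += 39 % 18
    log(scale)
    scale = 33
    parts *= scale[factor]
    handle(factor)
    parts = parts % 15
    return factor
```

Transformed code:
def solve(factor, nums):
    nums = 21
    scale = scale + scale * 9
    nums = scale[factor]
    nums = nums + 39 % 18
    log(scale)
    scale = 33
    nums = nums * scale[factor]
    handle(factor)
    nums = nums % 15
    return factor

3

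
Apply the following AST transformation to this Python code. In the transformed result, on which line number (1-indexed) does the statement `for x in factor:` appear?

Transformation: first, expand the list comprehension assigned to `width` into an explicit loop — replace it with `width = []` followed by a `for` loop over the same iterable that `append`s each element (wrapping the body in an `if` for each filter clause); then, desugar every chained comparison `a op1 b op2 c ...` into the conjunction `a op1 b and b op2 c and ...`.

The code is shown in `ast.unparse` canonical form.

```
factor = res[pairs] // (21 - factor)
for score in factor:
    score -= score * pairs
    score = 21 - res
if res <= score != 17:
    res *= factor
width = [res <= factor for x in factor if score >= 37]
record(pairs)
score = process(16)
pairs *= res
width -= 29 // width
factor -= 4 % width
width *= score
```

8

Transformed code:
factor = res[pairs] // (21 - factor)
for score in factor:
    score -= score * pairs
    score = 21 - res
if res <= score and score != 17:
    res *= factor
width = []
for x in factor:
    if score >= 37:
        width.append(res <= factor)
record(pairs)
score = process(16)
pairs *= res
width -= 29 // width
factor -= 4 % width
width *= score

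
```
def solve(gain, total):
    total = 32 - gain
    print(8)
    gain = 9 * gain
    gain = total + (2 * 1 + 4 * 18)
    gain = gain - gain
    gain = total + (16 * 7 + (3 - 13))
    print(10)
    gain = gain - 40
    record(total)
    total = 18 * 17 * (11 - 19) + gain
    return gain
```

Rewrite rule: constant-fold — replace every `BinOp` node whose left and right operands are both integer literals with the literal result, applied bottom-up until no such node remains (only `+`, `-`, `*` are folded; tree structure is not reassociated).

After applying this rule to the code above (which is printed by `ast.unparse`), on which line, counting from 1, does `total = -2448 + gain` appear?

Transformed code:
def solve(gain, total):
    total = 32 - gain
    print(8)
    gain = 9 * gain
    gain = total + 74
    gain = gain - gain
    gain = total + 102
    print(10)
    gain = gain - 40
    record(total)
    total = -2448 + gain
    return gain

11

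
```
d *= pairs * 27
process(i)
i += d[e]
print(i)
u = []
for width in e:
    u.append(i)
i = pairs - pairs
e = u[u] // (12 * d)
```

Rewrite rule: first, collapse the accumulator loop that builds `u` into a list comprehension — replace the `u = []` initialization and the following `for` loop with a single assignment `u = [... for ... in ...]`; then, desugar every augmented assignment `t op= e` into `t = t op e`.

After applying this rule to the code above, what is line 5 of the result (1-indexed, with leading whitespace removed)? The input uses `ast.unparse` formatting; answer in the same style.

Transformed code:
d = d * (pairs * 27)
process(i)
i = i + d[e]
print(i)
u = [i for width in e]
i = pairs - pairs
e = u[u] // (12 * d)

u = [i for width in e]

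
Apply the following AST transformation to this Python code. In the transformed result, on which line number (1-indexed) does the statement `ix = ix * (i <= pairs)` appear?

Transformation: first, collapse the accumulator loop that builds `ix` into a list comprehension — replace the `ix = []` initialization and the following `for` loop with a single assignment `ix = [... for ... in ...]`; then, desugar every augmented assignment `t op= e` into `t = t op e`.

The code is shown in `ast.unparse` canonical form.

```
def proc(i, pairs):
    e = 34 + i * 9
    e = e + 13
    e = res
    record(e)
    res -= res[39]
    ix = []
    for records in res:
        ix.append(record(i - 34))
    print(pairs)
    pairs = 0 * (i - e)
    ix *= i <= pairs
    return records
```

10

Transformed code:
def proc(i, pairs):
    e = 34 + i * 9
    e = e + 13
    e = res
    record(e)
    res = res - res[39]
    ix = [record(i - 34) for records in res]
    print(pairs)
    pairs = 0 * (i - e)
    ix = ix * (i <= pairs)
    return records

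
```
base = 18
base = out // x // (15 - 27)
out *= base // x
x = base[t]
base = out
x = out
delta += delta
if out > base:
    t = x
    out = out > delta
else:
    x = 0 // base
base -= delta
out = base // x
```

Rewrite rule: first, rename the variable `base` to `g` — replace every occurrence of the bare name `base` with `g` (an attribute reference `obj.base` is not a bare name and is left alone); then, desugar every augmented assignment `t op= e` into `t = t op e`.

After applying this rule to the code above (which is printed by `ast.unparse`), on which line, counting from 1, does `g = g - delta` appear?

Transformed code:
g = 18
g = out // x // (15 - 27)
out = out * (g // x)
x = g[t]
g = out
x = out
delta = delta + delta
if out > g:
    t = x
    out = out > delta
else:
    x = 0 // g
g = g - delta
out = g // x

13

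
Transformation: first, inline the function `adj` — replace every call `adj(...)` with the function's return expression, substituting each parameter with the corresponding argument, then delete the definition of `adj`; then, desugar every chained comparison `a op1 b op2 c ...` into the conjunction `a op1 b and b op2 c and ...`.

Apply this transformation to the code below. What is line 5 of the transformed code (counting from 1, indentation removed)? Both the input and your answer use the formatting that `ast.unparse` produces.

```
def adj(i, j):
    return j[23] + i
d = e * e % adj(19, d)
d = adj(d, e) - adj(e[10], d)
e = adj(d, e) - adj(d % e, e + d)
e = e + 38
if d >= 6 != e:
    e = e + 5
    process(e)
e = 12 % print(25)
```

if d >= 6 and 6 != e:

Transformed code:
d = e * e % (d[23] + 19)
d = e[23] + d - (d[23] + e[10])
e = e[23] + d - ((e + d)[23] + d % e)
e = e + 38
if d >= 6 and 6 != e:
    e = e + 5
    process(e)
e = 12 % print(25)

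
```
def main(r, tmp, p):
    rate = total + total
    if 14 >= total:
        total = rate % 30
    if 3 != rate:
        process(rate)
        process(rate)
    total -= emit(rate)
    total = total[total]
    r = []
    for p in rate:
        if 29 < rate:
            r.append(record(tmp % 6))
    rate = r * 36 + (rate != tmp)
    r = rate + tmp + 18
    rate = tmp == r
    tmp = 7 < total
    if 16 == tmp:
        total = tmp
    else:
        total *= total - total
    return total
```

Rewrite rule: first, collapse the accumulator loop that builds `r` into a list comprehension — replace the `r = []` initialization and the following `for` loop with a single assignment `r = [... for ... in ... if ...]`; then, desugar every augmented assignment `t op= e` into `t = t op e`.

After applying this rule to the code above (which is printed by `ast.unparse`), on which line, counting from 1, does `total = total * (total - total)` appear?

Transformed code:
def main(r, tmp, p):
    rate = total + total
    if 14 >= total:
        total = rate % 30
    if 3 != rate:
        process(rate)
        process(rate)
    total = total - emit(rate)
    total = total[total]
    r = [record(tmp % 6) for p in rate if 29 < rate]
    rate = r * 36 + (rate != tmp)
    r = rate + tmp + 18
    rate = tmp == r
    tmp = 7 < total
    if 16 == tmp:
        total = tmp
    else:
        total = total * (total - total)
    return total

18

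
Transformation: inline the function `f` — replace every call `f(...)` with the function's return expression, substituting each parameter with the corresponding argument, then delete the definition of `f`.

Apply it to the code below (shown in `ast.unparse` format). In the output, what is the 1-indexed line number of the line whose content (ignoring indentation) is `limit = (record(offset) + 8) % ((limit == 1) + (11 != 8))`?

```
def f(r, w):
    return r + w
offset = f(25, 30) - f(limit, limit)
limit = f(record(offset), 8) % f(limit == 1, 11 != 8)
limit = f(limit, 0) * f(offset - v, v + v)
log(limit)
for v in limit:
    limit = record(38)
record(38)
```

2

Transformed code:
offset = 25 + 30 - (limit + limit)
limit = (record(offset) + 8) % ((limit == 1) + (11 != 8))
limit = (limit + 0) * (offset - v + (v + v))
log(limit)
for v in limit:
    limit = record(38)
record(38)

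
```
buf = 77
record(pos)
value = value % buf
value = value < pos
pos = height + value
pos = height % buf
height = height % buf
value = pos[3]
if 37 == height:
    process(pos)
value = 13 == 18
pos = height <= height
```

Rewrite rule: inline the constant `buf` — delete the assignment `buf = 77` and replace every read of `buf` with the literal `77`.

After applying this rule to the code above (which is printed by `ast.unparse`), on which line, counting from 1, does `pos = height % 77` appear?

5

Transformed code:
record(pos)
value = value % 77
value = value < pos
pos = height + value
pos = height % 77
height = height % 77
value = pos[3]
if 37 == height:
    process(pos)
value = 13 == 18
pos = height <= height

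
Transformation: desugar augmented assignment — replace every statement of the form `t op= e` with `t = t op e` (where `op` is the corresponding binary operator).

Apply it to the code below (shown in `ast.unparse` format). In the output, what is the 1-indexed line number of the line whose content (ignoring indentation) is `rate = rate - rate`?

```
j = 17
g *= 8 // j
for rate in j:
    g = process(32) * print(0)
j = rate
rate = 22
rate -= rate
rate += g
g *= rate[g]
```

7

Transformed code:
j = 17
g = g * (8 // j)
for rate in j:
    g = process(32) * print(0)
j = rate
rate = 22
rate = rate - rate
rate = rate + g
g = g * rate[g]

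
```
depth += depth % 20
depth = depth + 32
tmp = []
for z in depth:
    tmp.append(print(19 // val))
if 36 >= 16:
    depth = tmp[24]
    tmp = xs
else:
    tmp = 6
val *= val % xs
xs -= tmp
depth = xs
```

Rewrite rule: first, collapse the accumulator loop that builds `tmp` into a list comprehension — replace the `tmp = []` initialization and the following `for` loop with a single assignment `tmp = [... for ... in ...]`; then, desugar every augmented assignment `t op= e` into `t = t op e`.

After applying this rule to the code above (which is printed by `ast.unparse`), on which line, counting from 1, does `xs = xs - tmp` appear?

10

Transformed code:
depth = depth + depth % 20
depth = depth + 32
tmp = [print(19 // val) for z in depth]
if 36 >= 16:
    depth = tmp[24]
    tmp = xs
else:
    tmp = 6
val = val * (val % xs)
xs = xs - tmp
depth = xs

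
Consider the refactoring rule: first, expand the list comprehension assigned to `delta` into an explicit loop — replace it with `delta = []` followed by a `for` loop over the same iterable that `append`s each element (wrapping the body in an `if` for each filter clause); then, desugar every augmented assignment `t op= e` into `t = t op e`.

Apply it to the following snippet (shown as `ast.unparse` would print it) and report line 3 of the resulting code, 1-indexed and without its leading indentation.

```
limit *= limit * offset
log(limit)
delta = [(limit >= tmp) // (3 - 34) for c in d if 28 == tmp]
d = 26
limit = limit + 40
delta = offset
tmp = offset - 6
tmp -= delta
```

Transformed code:
limit = limit * (limit * offset)
log(limit)
delta = []
for c in d:
    if 28 == tmp:
        delta.append((limit >= tmp) // (3 - 34))
d = 26
limit = limit + 40
delta = offset
tmp = offset - 6
tmp = tmp - delta

delta = []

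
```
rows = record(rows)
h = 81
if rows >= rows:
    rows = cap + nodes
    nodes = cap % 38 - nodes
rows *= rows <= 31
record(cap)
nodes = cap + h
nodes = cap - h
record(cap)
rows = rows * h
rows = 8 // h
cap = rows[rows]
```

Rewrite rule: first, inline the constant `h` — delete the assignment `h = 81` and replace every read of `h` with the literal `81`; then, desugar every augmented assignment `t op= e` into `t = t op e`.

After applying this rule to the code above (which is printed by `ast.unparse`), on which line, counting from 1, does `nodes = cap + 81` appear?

7

Transformed code:
rows = record(rows)
if rows >= rows:
    rows = cap + nodes
    nodes = cap % 38 - nodes
rows = rows * (rows <= 31)
record(cap)
nodes = cap + 81
nodes = cap - 81
record(cap)
rows = rows * 81
rows = 8 // 81
cap = rows[rows]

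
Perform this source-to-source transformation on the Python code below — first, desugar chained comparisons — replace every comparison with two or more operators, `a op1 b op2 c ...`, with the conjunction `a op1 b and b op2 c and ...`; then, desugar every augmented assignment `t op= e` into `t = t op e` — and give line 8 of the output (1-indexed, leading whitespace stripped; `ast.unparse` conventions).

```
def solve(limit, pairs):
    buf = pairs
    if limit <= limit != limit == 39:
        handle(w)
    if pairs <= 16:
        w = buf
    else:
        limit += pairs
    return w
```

limit = limit + pairs

Transformed code:
def solve(limit, pairs):
    buf = pairs
    if limit <= limit and limit != limit and (limit == 39):
        handle(w)
    if pairs <= 16:
        w = buf
    else:
        limit = limit + pairs
    return w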